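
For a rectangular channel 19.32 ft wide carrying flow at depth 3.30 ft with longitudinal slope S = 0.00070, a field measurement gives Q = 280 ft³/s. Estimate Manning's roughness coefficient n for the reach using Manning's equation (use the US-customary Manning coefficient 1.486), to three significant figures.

A = b·y = 19.32 × 3.30 = 63.76 ft²
P = b + 2y = 19.32 + 2×3.30 = 25.92 ft
R = A/P = 63.76/25.92 = 2.460 ft
n = (1.486/Q)·A·R^(2/3)·S^(1/2) = (1.486/280) × 63.76 × 1.822 × 0.02646 = 0.01631

0.0163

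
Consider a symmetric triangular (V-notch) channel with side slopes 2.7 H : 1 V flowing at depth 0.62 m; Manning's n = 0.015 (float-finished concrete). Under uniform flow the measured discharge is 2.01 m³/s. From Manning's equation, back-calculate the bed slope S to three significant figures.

A = z·y² = 2.7×0.62² = 1.038 m²
P = 2y√(1+z²) = 2×0.62×√(1+2.7²) = 3.570 m
R = A/P = 1.038/3.570 = 0.2907 m
S = (Q·n / (1·A·R^(2/3)))² = (2.01×0.015 / (1×1.038×0.4388))² = 0.004382

0.00438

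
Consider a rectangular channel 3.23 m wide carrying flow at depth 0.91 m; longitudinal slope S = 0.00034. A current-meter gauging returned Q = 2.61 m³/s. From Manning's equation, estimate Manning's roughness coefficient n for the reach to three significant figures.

0.0145

A = b·y = 3.23 × 0.91 = 2.939 m²
P = b + 2y = 3.23 + 2×0.91 = 5.050 m
R = A/P = 2.939/5.050 = 0.5820 m
n = (1/Q)·A·R^(2/3)·S^(1/2) = (1/2.61) × 2.939 × 0.6971 × 0.01844 = 0.01448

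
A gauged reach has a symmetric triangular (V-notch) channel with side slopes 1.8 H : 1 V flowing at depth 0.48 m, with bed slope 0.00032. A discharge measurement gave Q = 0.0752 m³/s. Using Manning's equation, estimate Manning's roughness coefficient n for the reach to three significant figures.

A = z·y² = 1.8×0.48² = 0.4147 m²
P = 2y√(1+z²) = 2×0.48×√(1+1.8²) = 1.977 m
R = A/P = 0.4147/1.977 = 0.2098 m
n = (1/Q)·A·R^(2/3)·S^(1/2) = (1/0.0752) × 0.4147 × 0.3531 × 0.01789 = 0.03483

0.0348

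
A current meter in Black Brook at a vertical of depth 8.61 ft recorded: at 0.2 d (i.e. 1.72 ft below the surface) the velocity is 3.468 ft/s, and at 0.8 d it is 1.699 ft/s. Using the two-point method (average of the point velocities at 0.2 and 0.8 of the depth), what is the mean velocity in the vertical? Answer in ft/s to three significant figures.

v̄ = (3.468 + 1.699) / 2 = 2.584 ft/s

2.58 ft/s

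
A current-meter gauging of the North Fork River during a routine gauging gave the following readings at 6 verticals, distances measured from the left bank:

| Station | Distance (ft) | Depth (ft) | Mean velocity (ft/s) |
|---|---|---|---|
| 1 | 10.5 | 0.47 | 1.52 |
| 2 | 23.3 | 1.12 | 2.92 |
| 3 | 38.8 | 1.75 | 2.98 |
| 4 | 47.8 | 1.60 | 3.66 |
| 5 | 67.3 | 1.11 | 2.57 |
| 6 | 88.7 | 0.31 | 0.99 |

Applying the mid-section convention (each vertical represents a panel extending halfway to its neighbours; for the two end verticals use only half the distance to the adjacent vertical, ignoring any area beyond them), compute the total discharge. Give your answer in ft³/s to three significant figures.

260 ft³/s

w_1 = (23.3 − 10.5)/2 = 6.4 ft; q_1 = 1.52 × 0.47 × 6.4 = 4.572 ft³/s
w_2 = (38.8 − 10.5)/2 = 14.15 ft; q_2 = 2.92 × 1.12 × 14.15 = 46.28 ft³/s
w_3 = (47.8 − 23.3)/2 = 12.25 ft; q_3 = 2.98 × 1.75 × 12.25 = 63.88 ft³/s
w_4 = (67.3 − 38.8)/2 = 14.25 ft; q_4 = 3.66 × 1.60 × 14.25 = 83.45 ft³/s
w_5 = (88.7 − 47.8)/2 = 20.45 ft; q_5 = 2.57 × 1.11 × 20.45 = 58.34 ft³/s
w_6 = (88.7 − 67.3)/2 = 10.7 ft; q_6 = 0.99 × 0.31 × 10.7 = 3.284 ft³/s
Q = Σ qᵢ = 259.8 ft³/s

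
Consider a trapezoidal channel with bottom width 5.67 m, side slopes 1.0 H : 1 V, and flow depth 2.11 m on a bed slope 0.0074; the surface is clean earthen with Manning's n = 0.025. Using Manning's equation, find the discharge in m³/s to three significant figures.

A = (b + z·y)·y = (5.67 + 1.0×2.11)×2.11 = 16.42 m²
P = b + 2y√(1+z²) = 5.67 + 2×2.11×√(1+1.0²) = 11.64 m
R = A/P = 16.42/11.64 = 1.411 m
Q = (1/n)·A·R^(2/3)·S^(1/2) = (1/0.025) × 16.42 × 1.411^(2/3) × 0.0074^(1/2) = 71.04 m³/s

71.0 m³/s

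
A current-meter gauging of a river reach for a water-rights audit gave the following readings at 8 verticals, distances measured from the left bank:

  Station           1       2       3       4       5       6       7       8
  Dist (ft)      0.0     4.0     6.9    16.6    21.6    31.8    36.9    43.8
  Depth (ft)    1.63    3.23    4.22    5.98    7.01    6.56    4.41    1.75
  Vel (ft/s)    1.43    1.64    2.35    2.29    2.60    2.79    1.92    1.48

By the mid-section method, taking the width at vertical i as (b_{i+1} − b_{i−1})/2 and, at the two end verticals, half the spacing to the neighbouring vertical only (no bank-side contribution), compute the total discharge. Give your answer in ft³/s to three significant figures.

w_1 = (4.0 − 0.0)/2 = 2 ft; q_1 = 1.43 × 1.63 × 2 = 4.662 ft³/s
w_2 = (6.9 − 0.0)/2 = 3.45 ft; q_2 = 1.64 × 3.23 × 3.45 = 18.28 ft³/s
w_3 = (16.6 − 4.0)/2 = 6.3 ft; q_3 = 2.35 × 4.22 × 6.3 = 62.48 ft³/s
w_4 = (21.6 − 6.9)/2 = 7.35 ft; q_4 = 2.29 × 5.98 × 7.35 = 100.7 ft³/s
w_5 = (31.8 − 16.6)/2 = 7.6 ft; q_5 = 2.60 × 7.01 × 7.6 = 138.5 ft³/s
w_6 = (36.9 − 21.6)/2 = 7.65 ft; q_6 = 2.79 × 6.56 × 7.65 = 140.0 ft³/s
w_7 = (43.8 − 31.8)/2 = 6 ft; q_7 = 1.92 × 4.41 × 6 = 50.80 ft³/s
w_8 = (43.8 − 36.9)/2 = 3.45 ft; q_8 = 1.48 × 1.75 × 3.45 = 8.936 ft³/s
Q = Σ qᵢ = 524.3 ft³/s

524 ft³/s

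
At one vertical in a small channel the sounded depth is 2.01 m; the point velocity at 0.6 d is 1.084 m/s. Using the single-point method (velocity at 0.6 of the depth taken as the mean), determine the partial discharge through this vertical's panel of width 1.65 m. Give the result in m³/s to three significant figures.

3.60 m³/s

v̄ = v₀.₆ = 1.084 m/s
q = v̄ × d × w = 1.084 × 2.01 × 1.65 = 3.595 m³/s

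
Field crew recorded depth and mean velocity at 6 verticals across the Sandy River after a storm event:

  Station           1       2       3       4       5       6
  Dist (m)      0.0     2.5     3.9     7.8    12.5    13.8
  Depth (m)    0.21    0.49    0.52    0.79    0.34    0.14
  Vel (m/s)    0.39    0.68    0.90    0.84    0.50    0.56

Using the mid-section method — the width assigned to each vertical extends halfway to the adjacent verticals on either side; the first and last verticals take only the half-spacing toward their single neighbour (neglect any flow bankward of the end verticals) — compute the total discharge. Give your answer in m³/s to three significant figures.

5.41 m³/s

w_1 = (2.5 − 0.0)/2 = 1.25 m; q_1 = 0.39 × 0.21 × 1.25 = 0.1024 m³/s
w_2 = (3.9 − 0.0)/2 = 1.95 m; q_2 = 0.68 × 0.49 × 1.95 = 0.6497 m³/s
w_3 = (7.8 − 2.5)/2 = 2.65 m; q_3 = 0.90 × 0.52 × 2.65 = 1.240 m³/s
w_4 = (12.5 − 3.9)/2 = 4.3 m; q_4 = 0.84 × 0.79 × 4.3 = 2.853 m³/s
w_5 = (13.8 − 7.8)/2 = 3 m; q_5 = 0.50 × 0.34 × 3 = 0.5100 m³/s
w_6 = (13.8 − 12.5)/2 = 0.65 m; q_6 = 0.56 × 0.14 × 0.65 = 0.05096 m³/s
Q = Σ qᵢ = 5.407 m³/s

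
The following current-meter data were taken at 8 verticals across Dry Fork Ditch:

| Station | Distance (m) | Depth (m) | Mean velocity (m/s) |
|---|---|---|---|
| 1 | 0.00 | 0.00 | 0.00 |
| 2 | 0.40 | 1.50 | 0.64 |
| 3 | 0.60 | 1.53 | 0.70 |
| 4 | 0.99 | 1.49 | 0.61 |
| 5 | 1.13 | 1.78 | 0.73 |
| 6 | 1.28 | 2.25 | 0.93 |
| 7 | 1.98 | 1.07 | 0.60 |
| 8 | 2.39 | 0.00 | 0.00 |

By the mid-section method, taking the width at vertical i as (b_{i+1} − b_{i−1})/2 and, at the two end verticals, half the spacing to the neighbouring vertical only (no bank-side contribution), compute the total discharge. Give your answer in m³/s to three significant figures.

w_2 = (0.60 − 0.00)/2 = 0.3 m; q_2 = 0.64 × 1.50 × 0.3 = 0.2880 m³/s
w_3 = (0.99 − 0.40)/2 = 0.295 m; q_3 = 0.70 × 1.53 × 0.295 = 0.3159 m³/s
w_4 = (1.13 − 0.60)/2 = 0.265 m; q_4 = 0.61 × 1.49 × 0.265 = 0.2409 m³/s
w_5 = (1.28 − 0.99)/2 = 0.145 m; q_5 = 0.73 × 1.78 × 0.145 = 0.1884 m³/s
w_6 = (1.98 − 1.13)/2 = 0.425 m; q_6 = 0.93 × 2.25 × 0.425 = 0.8893 m³/s
w_7 = (2.39 − 1.28)/2 = 0.555 m; q_7 = 0.60 × 1.07 × 0.555 = 0.3563 m³/s
Stations 1, 8 contribute zero (depth or velocity is 0).
Q = Σ qᵢ = 2.279 m³/s

2.28 m³/s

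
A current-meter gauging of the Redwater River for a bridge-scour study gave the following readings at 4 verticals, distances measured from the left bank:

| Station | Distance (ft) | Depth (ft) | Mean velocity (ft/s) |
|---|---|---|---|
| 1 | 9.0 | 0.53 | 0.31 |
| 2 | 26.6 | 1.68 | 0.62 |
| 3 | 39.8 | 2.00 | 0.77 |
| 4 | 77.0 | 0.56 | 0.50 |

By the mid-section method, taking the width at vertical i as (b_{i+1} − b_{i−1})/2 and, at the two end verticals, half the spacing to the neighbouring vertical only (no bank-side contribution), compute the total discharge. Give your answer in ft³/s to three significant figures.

w_1 = (26.6 − 9.0)/2 = 8.8 ft; q_1 = 0.31 × 0.53 × 8.8 = 1.446 ft³/s
w_2 = (39.8 − 9.0)/2 = 15.4 ft; q_2 = 0.62 × 1.68 × 15.4 = 16.04 ft³/s
w_3 = (77.0 − 26.6)/2 = 25.2 ft; q_3 = 0.77 × 2.00 × 25.2 = 38.81 ft³/s
w_4 = (77.0 − 39.8)/2 = 18.6 ft; q_4 = 0.50 × 0.56 × 18.6 = 5.208 ft³/s
Q = Σ qᵢ = 61.50 ft³/s

61.5 ft³/s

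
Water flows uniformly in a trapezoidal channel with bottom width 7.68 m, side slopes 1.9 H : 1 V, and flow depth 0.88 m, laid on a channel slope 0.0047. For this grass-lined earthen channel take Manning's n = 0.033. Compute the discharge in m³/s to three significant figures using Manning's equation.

13.7 m³/s

A = (b + z·y)·y = (7.68 + 1.9×0.88)×0.88 = 8.230 m²
P = b + 2y√(1+z²) = 7.68 + 2×0.88×√(1+1.9²) = 11.46 m
R = A/P = 8.230/11.46 = 0.7182 m
Q = (1/n)·A·R^(2/3)·S^(1/2) = (1/0.033) × 8.230 × 0.7182^(2/3) × 0.0047^(1/2) = 13.71 m³/s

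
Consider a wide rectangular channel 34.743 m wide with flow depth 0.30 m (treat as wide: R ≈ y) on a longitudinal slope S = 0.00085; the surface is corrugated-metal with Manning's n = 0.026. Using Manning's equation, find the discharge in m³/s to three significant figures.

A = b·y = 34.743 × 0.30 = 10.42 m²
Wide channel: R ≈ y = 0.30 m
Q = (1/n)·A·R^(2/3)·S^(1/2) = (1/0.026) × 10.42 × 0.3000^(2/3) × 0.00085^(1/2) = 5.238 m³/s

5.24 m³/s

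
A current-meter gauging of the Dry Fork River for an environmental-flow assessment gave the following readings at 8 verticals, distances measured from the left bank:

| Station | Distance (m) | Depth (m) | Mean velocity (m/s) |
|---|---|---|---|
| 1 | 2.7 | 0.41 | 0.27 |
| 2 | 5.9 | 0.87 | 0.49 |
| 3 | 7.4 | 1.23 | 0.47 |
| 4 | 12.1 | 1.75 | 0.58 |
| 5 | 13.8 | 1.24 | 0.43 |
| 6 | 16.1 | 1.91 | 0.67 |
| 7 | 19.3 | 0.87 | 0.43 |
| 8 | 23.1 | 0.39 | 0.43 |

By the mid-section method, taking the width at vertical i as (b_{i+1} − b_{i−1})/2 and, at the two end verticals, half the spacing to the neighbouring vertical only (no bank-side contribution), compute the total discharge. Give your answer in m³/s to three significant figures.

12.4 m³/s

w_1 = (5.9 − 2.7)/2 = 1.6 m; q_1 = 0.27 × 0.41 × 1.6 = 0.1771 m³/s
w_2 = (7.4 − 2.7)/2 = 2.35 m; q_2 = 0.49 × 0.87 × 2.35 = 1.002 m³/s
w_3 = (12.1 − 5.9)/2 = 3.1 m; q_3 = 0.47 × 1.23 × 3.1 = 1.792 m³/s
w_4 = (13.8 − 7.4)/2 = 3.2 m; q_4 = 0.58 × 1.75 × 3.2 = 3.248 m³/s
w_5 = (16.1 − 12.1)/2 = 2 m; q_5 = 0.43 × 1.24 × 2 = 1.066 m³/s
w_6 = (19.3 − 13.8)/2 = 2.75 m; q_6 = 0.67 × 1.91 × 2.75 = 3.519 m³/s
w_7 = (23.1 − 16.1)/2 = 3.5 m; q_7 = 0.43 × 0.87 × 3.5 = 1.309 m³/s
w_8 = (23.1 − 19.3)/2 = 1.9 m; q_8 = 0.43 × 0.39 × 1.9 = 0.3186 m³/s
Q = Σ qᵢ = 12.43 m³/s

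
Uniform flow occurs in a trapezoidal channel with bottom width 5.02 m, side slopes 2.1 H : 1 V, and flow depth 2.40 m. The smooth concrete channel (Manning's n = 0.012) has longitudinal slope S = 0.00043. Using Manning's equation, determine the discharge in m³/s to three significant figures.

54.5 m³/s

A = (b + z·y)·y = (5.02 + 2.1×2.40)×2.40 = 24.14 m²
P = b + 2y√(1+z²) = 5.02 + 2×2.40×√(1+2.1²) = 16.18 m
R = A/P = 24.14/16.18 = 1.492 m
Q = (1/n)·A·R^(2/3)·S^(1/2) = (1/0.012) × 24.14 × 1.492^(2/3) × 0.00043^(1/2) = 54.47 m³/s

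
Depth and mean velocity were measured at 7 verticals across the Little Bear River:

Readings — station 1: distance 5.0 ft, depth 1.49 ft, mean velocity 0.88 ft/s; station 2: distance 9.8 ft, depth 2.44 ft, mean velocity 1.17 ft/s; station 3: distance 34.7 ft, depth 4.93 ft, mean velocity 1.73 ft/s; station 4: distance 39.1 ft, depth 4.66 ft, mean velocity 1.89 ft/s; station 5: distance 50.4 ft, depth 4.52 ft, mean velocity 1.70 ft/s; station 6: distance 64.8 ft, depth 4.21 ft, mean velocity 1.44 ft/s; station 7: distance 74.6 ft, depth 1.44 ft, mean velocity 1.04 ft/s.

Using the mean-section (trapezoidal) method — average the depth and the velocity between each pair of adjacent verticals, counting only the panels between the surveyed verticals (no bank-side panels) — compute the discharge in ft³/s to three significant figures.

Panel 1-2: Δb = 4.8 ft, d̄ = (1.49+2.44)/2 = 1.965, v̄ = (0.88+1.17)/2 = 1.025 → q = 4.8×1.965×1.025 = 9.668 ft³/s
Panel 2-3: Δb = 24.9 ft, d̄ = (2.44+4.93)/2 = 3.685, v̄ = (1.17+1.73)/2 = 1.45 → q = 24.9×3.685×1.45 = 133.0 ft³/s
Panel 3-4: Δb = 4.4 ft, d̄ = (4.93+4.66)/2 = 4.795, v̄ = (1.73+1.89)/2 = 1.81 → q = 4.4×4.795×1.81 = 38.19 ft³/s
Panel 4-5: Δb = 11.3 ft, d̄ = (4.66+4.52)/2 = 4.59, v̄ = (1.89+1.70)/2 = 1.795 → q = 11.3×4.59×1.795 = 93.10 ft³/s
Panel 5-6: Δb = 14.4 ft, d̄ = (4.52+4.21)/2 = 4.365, v̄ = (1.70+1.44)/2 = 1.57 → q = 14.4×4.365×1.57 = 98.68 ft³/s
Panel 6-7: Δb = 9.8 ft, d̄ = (4.21+1.44)/2 = 2.825, v̄ = (1.44+1.04)/2 = 1.24 → q = 9.8×2.825×1.24 = 34.33 ft³/s
Q = Σ q = 407.0 ft³/s

407 ft³/s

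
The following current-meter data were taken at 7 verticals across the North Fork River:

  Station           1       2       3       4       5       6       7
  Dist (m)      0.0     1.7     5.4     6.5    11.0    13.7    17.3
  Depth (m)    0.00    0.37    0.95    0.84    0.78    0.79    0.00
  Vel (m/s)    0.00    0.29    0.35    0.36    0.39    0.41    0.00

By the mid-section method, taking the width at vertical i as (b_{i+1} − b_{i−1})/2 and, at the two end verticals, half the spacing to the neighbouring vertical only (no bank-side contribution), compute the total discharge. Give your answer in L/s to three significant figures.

4050 L/s

w_2 = (5.4 − 0.0)/2 = 2.7 m; q_2 = 0.29 × 0.37 × 2.7 = 0.2897 m³/s
w_3 = (6.5 − 1.7)/2 = 2.4 m; q_3 = 0.35 × 0.95 × 2.4 = 0.7980 m³/s
w_4 = (11.0 − 5.4)/2 = 2.8 m; q_4 = 0.36 × 0.84 × 2.8 = 0.8467 m³/s
w_5 = (13.7 − 6.5)/2 = 3.6 m; q_5 = 0.39 × 0.78 × 3.6 = 1.095 m³/s
w_6 = (17.3 − 11.0)/2 = 3.15 m; q_6 = 0.41 × 0.79 × 3.15 = 1.020 m³/s
Stations 1, 7 contribute zero (depth or velocity is 0).
Q = Σ qᵢ = 4.050 m³/s
= 4.050 × 1000 = 4050 L/s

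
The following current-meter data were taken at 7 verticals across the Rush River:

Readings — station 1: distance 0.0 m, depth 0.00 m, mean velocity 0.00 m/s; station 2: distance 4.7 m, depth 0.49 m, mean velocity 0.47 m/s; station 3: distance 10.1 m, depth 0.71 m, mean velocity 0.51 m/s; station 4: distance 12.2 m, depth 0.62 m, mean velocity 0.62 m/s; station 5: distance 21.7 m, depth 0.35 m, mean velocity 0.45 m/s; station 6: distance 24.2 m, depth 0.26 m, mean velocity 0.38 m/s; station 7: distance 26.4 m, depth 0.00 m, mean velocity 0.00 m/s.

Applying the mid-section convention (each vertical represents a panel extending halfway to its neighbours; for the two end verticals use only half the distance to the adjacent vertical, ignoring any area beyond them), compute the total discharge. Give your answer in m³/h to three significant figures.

21300 m³/h

w_2 = (10.1 − 0.0)/2 = 5.05 m; q_2 = 0.47 × 0.49 × 5.05 = 1.163 m³/s
w_3 = (12.2 − 4.7)/2 = 3.75 m; q_3 = 0.51 × 0.71 × 3.75 = 1.358 m³/s
w_4 = (21.7 − 10.1)/2 = 5.8 m; q_4 = 0.62 × 0.62 × 5.8 = 2.230 m³/s
w_5 = (24.2 − 12.2)/2 = 6 m; q_5 = 0.45 × 0.35 × 6 = 0.9450 m³/s
w_6 = (26.4 − 21.7)/2 = 2.35 m; q_6 = 0.38 × 0.26 × 2.35 = 0.2322 m³/s
Stations 1, 7 contribute zero (depth or velocity is 0).
Q = Σ qᵢ = 5.928 m³/s
= 5.928 × 3600 = 21340 m³/h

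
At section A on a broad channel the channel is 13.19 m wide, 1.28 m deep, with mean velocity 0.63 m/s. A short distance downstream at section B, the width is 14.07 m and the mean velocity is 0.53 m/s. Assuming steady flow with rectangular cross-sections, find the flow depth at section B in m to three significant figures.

Q = A₁V₁ = (13.19×1.28) × 0.63 = 10.64 m³/s
d₂ = Q/(b₂ V₂) = 10.64/(14.07×0.53) = 1.426 m

1.43 m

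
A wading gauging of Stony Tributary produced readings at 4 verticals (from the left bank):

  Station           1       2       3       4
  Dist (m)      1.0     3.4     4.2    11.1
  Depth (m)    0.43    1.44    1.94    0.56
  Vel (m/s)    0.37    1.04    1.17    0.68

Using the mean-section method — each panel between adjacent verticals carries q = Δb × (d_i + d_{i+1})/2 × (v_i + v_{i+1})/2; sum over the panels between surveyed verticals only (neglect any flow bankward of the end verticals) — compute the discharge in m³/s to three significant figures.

Panel 1-2: Δb = 2.4 m, d̄ = (0.43+1.44)/2 = 0.935, v̄ = (0.37+1.04)/2 = 0.705 → q = 2.4×0.935×0.705 = 1.582 m³/s
Panel 2-3: Δb = 0.8 m, d̄ = (1.44+1.94)/2 = 1.69, v̄ = (1.04+1.17)/2 = 1.105 → q = 0.8×1.69×1.105 = 1.494 m³/s
Panel 3-4: Δb = 6.9 m, d̄ = (1.94+0.56)/2 = 1.25, v̄ = (1.17+0.68)/2 = 0.925 → q = 6.9×1.25×0.925 = 7.978 m³/s
Q = Σ q = 11.05 m³/s

11.1 m³/s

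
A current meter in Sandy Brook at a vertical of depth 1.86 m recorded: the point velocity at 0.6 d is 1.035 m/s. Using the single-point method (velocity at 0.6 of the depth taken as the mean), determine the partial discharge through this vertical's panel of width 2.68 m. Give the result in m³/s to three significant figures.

5.16 m³/s

v̄ = v₀.₆ = 1.035 m/s
q = v̄ × d × w = 1.035 × 1.86 × 2.68 = 5.159 m³/s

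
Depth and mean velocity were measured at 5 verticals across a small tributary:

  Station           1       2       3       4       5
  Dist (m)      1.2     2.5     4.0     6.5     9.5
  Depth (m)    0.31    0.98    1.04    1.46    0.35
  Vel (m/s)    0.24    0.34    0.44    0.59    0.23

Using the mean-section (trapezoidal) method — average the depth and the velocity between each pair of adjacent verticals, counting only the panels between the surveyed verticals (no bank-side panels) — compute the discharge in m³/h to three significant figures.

Panel 1-2: Δb = 1.3 m, d̄ = (0.31+0.98)/2 = 0.645, v̄ = (0.24+0.34)/2 = 0.29 → q = 1.3×0.645×0.29 = 0.2432 m³/s
Panel 2-3: Δb = 1.5 m, d̄ = (0.98+1.04)/2 = 1.01, v̄ = (0.34+0.44)/2 = 0.39 → q = 1.5×1.01×0.39 = 0.5909 m³/s
Panel 3-4: Δb = 2.5 m, d̄ = (1.04+1.46)/2 = 1.25, v̄ = (0.44+0.59)/2 = 0.515 → q = 2.5×1.25×0.515 = 1.609 m³/s
Panel 4-5: Δb = 3 m, d̄ = (1.46+0.35)/2 = 0.905, v̄ = (0.59+0.23)/2 = 0.41 → q = 3×0.905×0.41 = 1.113 m³/s
Q = Σ q = 3.557 m³/s
= 3.557 × 3600 = 12800 m³/h

12800 m³/h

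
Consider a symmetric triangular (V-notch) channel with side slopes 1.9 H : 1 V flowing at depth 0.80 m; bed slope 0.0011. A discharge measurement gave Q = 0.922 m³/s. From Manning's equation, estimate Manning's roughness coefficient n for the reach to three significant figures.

0.0219

A = z·y² = 1.9×0.80² = 1.216 m²
P = 2y√(1+z²) = 2×0.80×√(1+1.9²) = 3.435 m
R = A/P = 1.216/3.435 = 0.3540 m
n = (1/Q)·A·R^(2/3)·S^(1/2) = (1/0.922) × 1.216 × 0.5004 × 0.03317 = 0.02189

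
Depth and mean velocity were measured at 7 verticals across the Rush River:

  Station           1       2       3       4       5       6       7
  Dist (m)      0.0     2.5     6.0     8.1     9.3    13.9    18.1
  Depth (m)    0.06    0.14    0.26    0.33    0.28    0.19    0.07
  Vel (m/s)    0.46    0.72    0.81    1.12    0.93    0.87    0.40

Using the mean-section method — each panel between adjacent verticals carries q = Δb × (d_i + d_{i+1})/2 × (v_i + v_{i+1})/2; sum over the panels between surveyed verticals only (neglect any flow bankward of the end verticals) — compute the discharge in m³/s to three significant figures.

2.98 m³/s

Panel 1-2: Δb = 2.5 m, d̄ = (0.06+0.14)/2 = 0.1, v̄ = (0.46+0.72)/2 = 0.59 → q = 2.5×0.1×0.59 = 0.1475 m³/s
Panel 2-3: Δb = 3.5 m, d̄ = (0.14+0.26)/2 = 0.2, v̄ = (0.72+0.81)/2 = 0.765 → q = 3.5×0.2×0.765 = 0.5355 m³/s
Panel 3-4: Δb = 2.1 m, d̄ = (0.26+0.33)/2 = 0.295, v̄ = (0.81+1.12)/2 = 0.965 → q = 2.1×0.295×0.965 = 0.5978 m³/s
Panel 4-5: Δb = 1.2 m, d̄ = (0.33+0.28)/2 = 0.305, v̄ = (1.12+0.93)/2 = 1.025 → q = 1.2×0.305×1.025 = 0.3752 m³/s
Panel 5-6: Δb = 4.6 m, d̄ = (0.28+0.19)/2 = 0.235, v̄ = (0.93+0.87)/2 = 0.9 → q = 4.6×0.235×0.9 = 0.9729 m³/s
Panel 6-7: Δb = 4.2 m, d̄ = (0.19+0.07)/2 = 0.13, v̄ = (0.87+0.40)/2 = 0.635 → q = 4.2×0.13×0.635 = 0.3467 m³/s
Q = Σ q = 2.976 m³/s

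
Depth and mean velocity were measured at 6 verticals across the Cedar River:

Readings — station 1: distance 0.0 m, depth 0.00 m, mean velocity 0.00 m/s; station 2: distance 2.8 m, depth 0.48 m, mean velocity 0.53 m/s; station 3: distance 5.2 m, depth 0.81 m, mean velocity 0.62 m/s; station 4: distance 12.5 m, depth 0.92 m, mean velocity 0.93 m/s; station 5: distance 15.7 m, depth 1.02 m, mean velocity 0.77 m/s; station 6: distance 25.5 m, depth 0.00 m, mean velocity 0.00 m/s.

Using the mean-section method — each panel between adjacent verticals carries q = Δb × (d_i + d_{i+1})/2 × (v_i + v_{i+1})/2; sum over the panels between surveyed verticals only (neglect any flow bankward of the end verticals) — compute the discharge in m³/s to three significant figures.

10.5 m³/s

Panel 1-2: Δb = 2.8 m, d̄ = (0.00+0.48)/2 = 0.24, v̄ = (0.00+0.53)/2 = 0.265 → q = 2.8×0.24×0.265 = 0.1781 m³/s
Panel 2-3: Δb = 2.4 m, d̄ = (0.48+0.81)/2 = 0.645, v̄ = (0.53+0.62)/2 = 0.575 → q = 2.4×0.645×0.575 = 0.8901 m³/s
Panel 3-4: Δb = 7.3 m, d̄ = (0.81+0.92)/2 = 0.865, v̄ = (0.62+0.93)/2 = 0.775 → q = 7.3×0.865×0.775 = 4.894 m³/s
Panel 4-5: Δb = 3.2 m, d̄ = (0.92+1.02)/2 = 0.97, v̄ = (0.93+0.77)/2 = 0.85 → q = 3.2×0.97×0.85 = 2.638 m³/s
Panel 5-6: Δb = 9.8 m, d̄ = (1.02+0.00)/2 = 0.51, v̄ = (0.77+0.00)/2 = 0.385 → q = 9.8×0.51×0.385 = 1.924 m³/s
Q = Σ q = 10.52 m³/s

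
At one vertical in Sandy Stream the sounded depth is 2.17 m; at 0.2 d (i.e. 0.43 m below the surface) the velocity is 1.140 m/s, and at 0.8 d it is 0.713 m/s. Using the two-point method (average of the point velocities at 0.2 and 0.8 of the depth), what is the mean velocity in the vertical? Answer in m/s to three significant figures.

v̄ = (1.140 + 0.713) / 2 = 0.9265 m/s

0.927 m/s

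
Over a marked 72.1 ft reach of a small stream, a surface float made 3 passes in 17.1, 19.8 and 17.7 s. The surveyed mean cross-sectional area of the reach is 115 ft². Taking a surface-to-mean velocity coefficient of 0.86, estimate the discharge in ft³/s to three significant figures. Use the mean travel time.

t̄ = (17.1 + 19.8 + 17.7) / 3 = 18.2 s
v_surface = L / t̄ = 72.1 / 18.2 = 3.962 ft/s
v_mean = 0.86 × 3.962 = 3.407 ft/s
Q = A × v_mean = 115 × 3.407 = 391.8 ft³/s

392 ft³/s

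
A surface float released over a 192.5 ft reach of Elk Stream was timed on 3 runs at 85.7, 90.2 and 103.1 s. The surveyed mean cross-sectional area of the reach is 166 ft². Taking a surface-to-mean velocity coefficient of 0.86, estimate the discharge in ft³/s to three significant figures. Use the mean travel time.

t̄ = (85.7 + 90.2 + 103.1) / 3 = 93 s
v_surface = L / t̄ = 192.5 / 93 = 2.070 ft/s
v_mean = 0.86 × 2.070 = 1.780 ft/s
Q = A × v_mean = 166 × 1.780 = 295.5 ft³/s

295 ft³/s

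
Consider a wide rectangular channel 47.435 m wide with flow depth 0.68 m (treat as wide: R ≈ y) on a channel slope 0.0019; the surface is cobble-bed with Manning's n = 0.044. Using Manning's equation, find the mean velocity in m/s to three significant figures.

A = b·y = 47.435 × 0.68 = 32.26 m²
Wide channel: R ≈ y = 0.68 m
Q = (1/n)·A·R^(2/3)·S^(1/2) = (1/0.044) × 32.26 × 0.6800^(2/3) × 0.0019^(1/2) = 24.71 m³/s
V = Q/A = 24.71/32.26 = 0.7661 m/s

0.766 m/s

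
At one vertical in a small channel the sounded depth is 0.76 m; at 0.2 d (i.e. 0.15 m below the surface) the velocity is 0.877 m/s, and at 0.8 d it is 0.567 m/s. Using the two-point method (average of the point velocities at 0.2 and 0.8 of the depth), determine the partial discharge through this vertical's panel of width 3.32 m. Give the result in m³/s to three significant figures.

v̄ = (0.877 + 0.567) / 2 = 0.7220 m/s
q = v̄ × d × w = 0.7220 × 0.76 × 3.32 = 1.822 m³/s

1.82 m³/s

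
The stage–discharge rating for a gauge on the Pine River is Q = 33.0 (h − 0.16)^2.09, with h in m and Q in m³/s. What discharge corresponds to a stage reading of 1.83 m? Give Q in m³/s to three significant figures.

96.4 m³/s

Q = 33.0 × (1.83 − 0.16)^2.09 = 33.0 × 1.67^2.09 = 96.38 m³/s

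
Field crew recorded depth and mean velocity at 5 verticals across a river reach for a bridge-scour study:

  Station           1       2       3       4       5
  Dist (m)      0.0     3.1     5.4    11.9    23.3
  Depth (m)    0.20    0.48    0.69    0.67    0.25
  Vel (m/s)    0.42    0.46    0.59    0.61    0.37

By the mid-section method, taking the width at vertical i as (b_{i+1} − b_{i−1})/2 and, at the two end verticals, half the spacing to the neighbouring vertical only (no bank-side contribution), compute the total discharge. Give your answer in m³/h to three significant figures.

24100 m³/h

w_1 = (3.1 − 0.0)/2 = 1.55 m; q_1 = 0.42 × 0.20 × 1.55 = 0.1302 m³/s
w_2 = (5.4 − 0.0)/2 = 2.7 m; q_2 = 0.46 × 0.48 × 2.7 = 0.5962 m³/s
w_3 = (11.9 − 3.1)/2 = 4.4 m; q_3 = 0.59 × 0.69 × 4.4 = 1.791 m³/s
w_4 = (23.3 − 5.4)/2 = 8.95 m; q_4 = 0.61 × 0.67 × 8.95 = 3.658 m³/s
w_5 = (23.3 − 11.9)/2 = 5.7 m; q_5 = 0.37 × 0.25 × 5.7 = 0.5273 m³/s
Q = Σ qᵢ = 6.703 m³/s
= 6.703 × 3600 = 24130 m³/h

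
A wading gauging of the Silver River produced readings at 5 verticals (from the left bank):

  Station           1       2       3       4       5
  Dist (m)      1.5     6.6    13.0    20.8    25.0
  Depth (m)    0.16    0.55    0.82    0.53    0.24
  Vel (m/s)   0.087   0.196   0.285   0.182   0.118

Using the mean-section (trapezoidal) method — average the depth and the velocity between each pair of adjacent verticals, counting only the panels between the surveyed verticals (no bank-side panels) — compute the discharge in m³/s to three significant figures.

2.78 m³/s

Panel 1-2: Δb = 5.1 m, d̄ = (0.16+0.55)/2 = 0.355, v̄ = (0.087+0.196)/2 = 0.1415 → q = 5.1×0.355×0.1415 = 0.2562 m³/s
Panel 2-3: Δb = 6.4 m, d̄ = (0.55+0.82)/2 = 0.685, v̄ = (0.196+0.285)/2 = 0.2405 → q = 6.4×0.685×0.2405 = 1.054 m³/s
Panel 3-4: Δb = 7.8 m, d̄ = (0.82+0.53)/2 = 0.675, v̄ = (0.285+0.182)/2 = 0.2335 → q = 7.8×0.675×0.2335 = 1.229 m³/s
Panel 4-5: Δb = 4.2 m, d̄ = (0.53+0.24)/2 = 0.385, v̄ = (0.182+0.118)/2 = 0.15 → q = 4.2×0.385×0.15 = 0.2426 m³/s
Q = Σ q = 2.782 m³/s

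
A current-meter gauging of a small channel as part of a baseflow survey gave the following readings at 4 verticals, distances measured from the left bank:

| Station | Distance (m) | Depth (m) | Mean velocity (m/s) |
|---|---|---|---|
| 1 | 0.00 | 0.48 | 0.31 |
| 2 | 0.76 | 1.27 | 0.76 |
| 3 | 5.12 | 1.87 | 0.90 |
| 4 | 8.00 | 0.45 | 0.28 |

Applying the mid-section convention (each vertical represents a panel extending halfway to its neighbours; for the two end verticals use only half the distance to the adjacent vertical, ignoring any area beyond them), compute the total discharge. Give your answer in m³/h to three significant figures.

w_1 = (0.76 − 0.00)/2 = 0.38 m; q_1 = 0.31 × 0.48 × 0.38 = 0.05654 m³/s
w_2 = (5.12 − 0.00)/2 = 2.56 m; q_2 = 0.76 × 1.27 × 2.56 = 2.471 m³/s
w_3 = (8.00 − 0.76)/2 = 3.62 m; q_3 = 0.90 × 1.87 × 3.62 = 6.092 m³/s
w_4 = (8.00 − 5.12)/2 = 1.44 m; q_4 = 0.28 × 0.45 × 1.44 = 0.1814 m³/s
Q = Σ qᵢ = 8.801 m³/s
= 8.801 × 3600 = 31680 m³/h

31700 m³/h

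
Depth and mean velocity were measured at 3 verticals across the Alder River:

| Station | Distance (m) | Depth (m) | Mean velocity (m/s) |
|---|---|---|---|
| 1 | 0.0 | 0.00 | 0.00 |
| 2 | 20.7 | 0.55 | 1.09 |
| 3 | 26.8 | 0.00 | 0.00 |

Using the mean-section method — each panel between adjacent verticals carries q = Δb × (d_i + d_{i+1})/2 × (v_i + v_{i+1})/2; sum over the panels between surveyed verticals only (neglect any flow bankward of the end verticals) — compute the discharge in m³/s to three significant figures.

Panel 1-2: Δb = 20.7 m, d̄ = (0.00+0.55)/2 = 0.275, v̄ = (0.00+1.09)/2 = 0.545 → q = 20.7×0.275×0.545 = 3.102 m³/s
Panel 2-3: Δb = 6.1 m, d̄ = (0.55+0.00)/2 = 0.275, v̄ = (1.09+0.00)/2 = 0.545 → q = 6.1×0.275×0.545 = 0.9142 m³/s
Q = Σ q = 4.017 m³/s

4.02 m³/s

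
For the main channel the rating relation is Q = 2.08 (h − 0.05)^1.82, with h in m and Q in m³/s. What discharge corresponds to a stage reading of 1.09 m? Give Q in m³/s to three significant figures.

2.23 m³/s

Q = 2.08 × (1.09 − 0.05)^1.82 = 2.08 × 1.04^1.82 = 2.234 m³/s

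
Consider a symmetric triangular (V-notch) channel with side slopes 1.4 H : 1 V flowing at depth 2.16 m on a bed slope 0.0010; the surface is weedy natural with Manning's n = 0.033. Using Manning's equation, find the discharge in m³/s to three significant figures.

5.74 m³/s

A = z·y² = 1.4×2.16² = 6.532 m²
P = 2y√(1+z²) = 2×2.16×√(1+1.4²) = 7.432 m
R = A/P = 6.532/7.432 = 0.8788 m
Q = (1/n)·A·R^(2/3)·S^(1/2) = (1/0.033) × 6.532 × 0.8788^(2/3) × 0.0010^(1/2) = 5.743 m³/s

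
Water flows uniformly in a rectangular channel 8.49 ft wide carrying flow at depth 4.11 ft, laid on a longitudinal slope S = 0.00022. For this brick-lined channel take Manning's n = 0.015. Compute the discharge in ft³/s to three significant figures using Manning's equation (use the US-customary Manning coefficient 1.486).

83.8 ft³/s

A = b·y = 8.49 × 4.11 = 34.89 ft²
P = b + 2y = 8.49 + 2×4.11 = 16.71 ft
R = A/P = 34.89/16.71 = 2.088 ft
Q = (1.486/n)·A·R^(2/3)·S^(1/2) = (1.486/0.015) × 34.89 × 2.088^(2/3) × 0.00022^(1/2) = 83.77 ft³/s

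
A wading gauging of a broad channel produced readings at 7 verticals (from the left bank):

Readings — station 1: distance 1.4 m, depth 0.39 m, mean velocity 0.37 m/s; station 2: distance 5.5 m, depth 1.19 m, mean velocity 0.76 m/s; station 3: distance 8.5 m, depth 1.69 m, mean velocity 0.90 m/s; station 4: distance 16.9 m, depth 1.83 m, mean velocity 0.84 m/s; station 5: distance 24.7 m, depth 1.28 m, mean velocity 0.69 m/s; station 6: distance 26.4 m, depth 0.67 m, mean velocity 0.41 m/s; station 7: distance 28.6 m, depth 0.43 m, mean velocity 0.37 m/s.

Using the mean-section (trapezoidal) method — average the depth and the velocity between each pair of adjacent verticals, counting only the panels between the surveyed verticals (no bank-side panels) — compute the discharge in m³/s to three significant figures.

Panel 1-2: Δb = 4.1 m, d̄ = (0.39+1.19)/2 = 0.79, v̄ = (0.37+0.76)/2 = 0.565 → q = 4.1×0.79×0.565 = 1.830 m³/s
Panel 2-3: Δb = 3 m, d̄ = (1.19+1.69)/2 = 1.44, v̄ = (0.76+0.90)/2 = 0.83 → q = 3×1.44×0.83 = 3.586 m³/s
Panel 3-4: Δb = 8.4 m, d̄ = (1.69+1.83)/2 = 1.76, v̄ = (0.90+0.84)/2 = 0.87 → q = 8.4×1.76×0.87 = 12.86 m³/s
Panel 4-5: Δb = 7.8 m, d̄ = (1.83+1.28)/2 = 1.555, v̄ = (0.84+0.69)/2 = 0.765 → q = 7.8×1.555×0.765 = 9.279 m³/s
Panel 5-6: Δb = 1.7 m, d̄ = (1.28+0.67)/2 = 0.975, v̄ = (0.69+0.41)/2 = 0.55 → q = 1.7×0.975×0.55 = 0.9116 m³/s
Panel 6-7: Δb = 2.2 m, d̄ = (0.67+0.43)/2 = 0.55, v̄ = (0.41+0.37)/2 = 0.39 → q = 2.2×0.55×0.39 = 0.4719 m³/s
Q = Σ q = 28.94 m³/s

28.9 m³/s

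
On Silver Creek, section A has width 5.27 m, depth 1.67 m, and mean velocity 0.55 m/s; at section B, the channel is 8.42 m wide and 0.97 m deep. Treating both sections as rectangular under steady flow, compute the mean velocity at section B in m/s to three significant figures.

Q = A₁V₁ = (5.27×1.67) × 0.55 = 4.840 m³/s
A₂ = 8.42 × 0.97 = 8.167 m²
V₂ = Q/A₂ = 4.840/8.167 = 0.5927 m/s

0.593 m/s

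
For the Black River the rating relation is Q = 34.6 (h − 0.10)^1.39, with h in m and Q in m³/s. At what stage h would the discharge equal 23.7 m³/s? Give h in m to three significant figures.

0.862 m

h − h₀ = (Q/C)^(1/b) = (23.7/34.6)^(1/1.39) = 0.7617 m
h = 0.10 + 0.7617 = 0.8617 m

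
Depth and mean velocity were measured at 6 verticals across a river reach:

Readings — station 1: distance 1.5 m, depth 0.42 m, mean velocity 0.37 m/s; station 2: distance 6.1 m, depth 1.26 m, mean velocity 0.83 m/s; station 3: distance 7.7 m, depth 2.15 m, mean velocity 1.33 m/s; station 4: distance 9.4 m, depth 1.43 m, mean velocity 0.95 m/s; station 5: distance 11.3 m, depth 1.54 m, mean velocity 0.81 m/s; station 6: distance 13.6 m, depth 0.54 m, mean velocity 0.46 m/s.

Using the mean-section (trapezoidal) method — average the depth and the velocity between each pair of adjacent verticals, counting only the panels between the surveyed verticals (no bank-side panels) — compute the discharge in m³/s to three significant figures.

Panel 1-2: Δb = 4.6 m, d̄ = (0.42+1.26)/2 = 0.84, v̄ = (0.37+0.83)/2 = 0.6 → q = 4.6×0.84×0.6 = 2.318 m³/s
Panel 2-3: Δb = 1.6 m, d̄ = (1.26+2.15)/2 = 1.705, v̄ = (0.83+1.33)/2 = 1.08 → q = 1.6×1.705×1.08 = 2.946 m³/s
Panel 3-4: Δb = 1.7 m, d̄ = (2.15+1.43)/2 = 1.79, v̄ = (1.33+0.95)/2 = 1.14 → q = 1.7×1.79×1.14 = 3.469 m³/s
Panel 4-5: Δb = 1.9 m, d̄ = (1.43+1.54)/2 = 1.485, v̄ = (0.95+0.81)/2 = 0.88 → q = 1.9×1.485×0.88 = 2.483 m³/s
Panel 5-6: Δb = 2.3 m, d̄ = (1.54+0.54)/2 = 1.04, v̄ = (0.81+0.46)/2 = 0.635 → q = 2.3×1.04×0.635 = 1.519 m³/s
Q = Σ q = 12.74 m³/s

12.7 m³/s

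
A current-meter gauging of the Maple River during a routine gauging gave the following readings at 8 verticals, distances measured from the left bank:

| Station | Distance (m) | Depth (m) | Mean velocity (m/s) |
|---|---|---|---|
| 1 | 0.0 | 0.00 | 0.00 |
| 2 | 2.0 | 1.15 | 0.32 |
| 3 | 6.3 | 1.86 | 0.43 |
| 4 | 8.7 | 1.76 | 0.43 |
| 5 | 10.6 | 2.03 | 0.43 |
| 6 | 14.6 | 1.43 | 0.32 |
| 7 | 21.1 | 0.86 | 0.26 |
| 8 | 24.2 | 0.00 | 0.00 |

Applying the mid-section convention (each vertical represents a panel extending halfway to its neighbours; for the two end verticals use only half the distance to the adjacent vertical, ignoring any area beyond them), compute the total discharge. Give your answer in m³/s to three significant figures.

11.5 m³/s

w_2 = (6.3 − 0.0)/2 = 3.15 m; q_2 = 0.32 × 1.15 × 3.15 = 1.159 m³/s
w_3 = (8.7 − 2.0)/2 = 3.35 m; q_3 = 0.43 × 1.86 × 3.35 = 2.679 m³/s
w_4 = (10.6 − 6.3)/2 = 2.15 m; q_4 = 0.43 × 1.76 × 2.15 = 1.627 m³/s
w_5 = (14.6 − 8.7)/2 = 2.95 m; q_5 = 0.43 × 2.03 × 2.95 = 2.575 m³/s
w_6 = (21.1 − 10.6)/2 = 5.25 m; q_6 = 0.32 × 1.43 × 5.25 = 2.402 m³/s
w_7 = (24.2 − 14.6)/2 = 4.8 m; q_7 = 0.26 × 0.86 × 4.8 = 1.073 m³/s
Stations 1, 8 contribute zero (depth or velocity is 0).
Q = Σ qᵢ = 11.52 m³/s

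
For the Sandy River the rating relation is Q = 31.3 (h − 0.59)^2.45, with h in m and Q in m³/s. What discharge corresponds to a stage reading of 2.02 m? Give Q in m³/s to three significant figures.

75.2 m³/s

Q = 31.3 × (2.02 − 0.59)^2.45 = 31.3 × 1.43^2.45 = 75.18 m³/s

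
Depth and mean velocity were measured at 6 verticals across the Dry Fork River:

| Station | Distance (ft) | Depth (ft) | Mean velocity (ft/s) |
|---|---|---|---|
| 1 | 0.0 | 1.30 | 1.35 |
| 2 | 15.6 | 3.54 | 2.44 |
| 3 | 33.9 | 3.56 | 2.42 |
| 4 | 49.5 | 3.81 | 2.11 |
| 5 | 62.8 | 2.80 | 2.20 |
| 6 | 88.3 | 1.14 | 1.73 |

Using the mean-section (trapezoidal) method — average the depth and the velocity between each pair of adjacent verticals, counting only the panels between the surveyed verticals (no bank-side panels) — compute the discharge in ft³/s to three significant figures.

553 ft³/s

Panel 1-2: Δb = 15.6 ft, d̄ = (1.30+3.54)/2 = 2.42, v̄ = (1.35+2.44)/2 = 1.895 → q = 15.6×2.42×1.895 = 71.54 ft³/s
Panel 2-3: Δb = 18.3 ft, d̄ = (3.54+3.56)/2 = 3.55, v̄ = (2.44+2.42)/2 = 2.43 → q = 18.3×3.55×2.43 = 157.9 ft³/s
Panel 3-4: Δb = 15.6 ft, d̄ = (3.56+3.81)/2 = 3.685, v̄ = (2.42+2.11)/2 = 2.265 → q = 15.6×3.685×2.265 = 130.2 ft³/s
Panel 4-5: Δb = 13.3 ft, d̄ = (3.81+2.80)/2 = 3.305, v̄ = (2.11+2.20)/2 = 2.155 → q = 13.3×3.305×2.155 = 94.73 ft³/s
Panel 5-6: Δb = 25.5 ft, d̄ = (2.80+1.14)/2 = 1.97, v̄ = (2.20+1.73)/2 = 1.965 → q = 25.5×1.97×1.965 = 98.71 ft³/s
Q = Σ q = 553.0 ft³/s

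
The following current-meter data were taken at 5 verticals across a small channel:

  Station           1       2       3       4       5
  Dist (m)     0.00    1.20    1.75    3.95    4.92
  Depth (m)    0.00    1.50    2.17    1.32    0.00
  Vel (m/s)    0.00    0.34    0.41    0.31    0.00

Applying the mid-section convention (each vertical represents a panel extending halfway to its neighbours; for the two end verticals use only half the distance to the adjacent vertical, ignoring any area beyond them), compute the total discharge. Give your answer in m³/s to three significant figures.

2.32 m³/s

w_2 = (1.75 − 0.00)/2 = 0.875 m; q_2 = 0.34 × 1.50 × 0.875 = 0.4463 m³/s
w_3 = (3.95 − 1.20)/2 = 1.375 m; q_3 = 0.41 × 2.17 × 1.375 = 1.223 m³/s
w_4 = (4.92 − 1.75)/2 = 1.585 m; q_4 = 0.31 × 1.32 × 1.585 = 0.6486 m³/s
Stations 1, 5 contribute zero (depth or velocity is 0).
Q = Σ qᵢ = 2.318 m³/s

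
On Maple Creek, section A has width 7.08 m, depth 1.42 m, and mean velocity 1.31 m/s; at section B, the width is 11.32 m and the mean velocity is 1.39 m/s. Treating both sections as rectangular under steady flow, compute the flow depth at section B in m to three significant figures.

Q = A₁V₁ = (7.08×1.42) × 1.31 = 13.17 m³/s
d₂ = Q/(b₂ V₂) = 13.17/(11.32×1.39) = 0.8370 m

0.837 m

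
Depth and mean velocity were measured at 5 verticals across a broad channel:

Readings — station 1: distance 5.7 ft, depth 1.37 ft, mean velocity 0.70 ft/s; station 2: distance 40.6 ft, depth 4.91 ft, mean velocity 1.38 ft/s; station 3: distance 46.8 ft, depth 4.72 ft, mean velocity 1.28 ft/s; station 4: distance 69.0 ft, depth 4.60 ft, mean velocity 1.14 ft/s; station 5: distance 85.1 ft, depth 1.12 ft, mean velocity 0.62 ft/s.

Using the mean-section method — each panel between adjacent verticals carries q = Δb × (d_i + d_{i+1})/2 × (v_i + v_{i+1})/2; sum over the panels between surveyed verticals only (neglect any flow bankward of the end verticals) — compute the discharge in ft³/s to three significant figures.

319 ft³/s

Panel 1-2: Δb = 34.9 ft, d̄ = (1.37+4.91)/2 = 3.14, v̄ = (0.70+1.38)/2 = 1.04 → q = 34.9×3.14×1.04 = 114.0 ft³/s
Panel 2-3: Δb = 6.2 ft, d̄ = (4.91+4.72)/2 = 4.815, v̄ = (1.38+1.28)/2 = 1.33 → q = 6.2×4.815×1.33 = 39.70 ft³/s
Panel 3-4: Δb = 22.2 ft, d̄ = (4.72+4.60)/2 = 4.66, v̄ = (1.28+1.14)/2 = 1.21 → q = 22.2×4.66×1.21 = 125.2 ft³/s
Panel 4-5: Δb = 16.1 ft, d̄ = (4.60+1.12)/2 = 2.86, v̄ = (1.14+0.62)/2 = 0.88 → q = 16.1×2.86×0.88 = 40.52 ft³/s
Q = Σ q = 319.4 ft³/s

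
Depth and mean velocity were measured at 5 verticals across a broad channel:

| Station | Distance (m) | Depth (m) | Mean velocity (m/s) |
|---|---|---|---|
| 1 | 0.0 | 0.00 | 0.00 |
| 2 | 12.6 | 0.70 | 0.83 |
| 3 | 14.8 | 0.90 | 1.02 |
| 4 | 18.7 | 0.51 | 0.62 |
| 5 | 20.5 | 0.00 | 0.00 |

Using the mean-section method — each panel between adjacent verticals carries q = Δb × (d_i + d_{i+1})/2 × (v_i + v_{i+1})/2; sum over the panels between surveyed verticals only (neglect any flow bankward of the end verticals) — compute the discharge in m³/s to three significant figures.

5.86 m³/s

Panel 1-2: Δb = 12.6 m, d̄ = (0.00+0.70)/2 = 0.35, v̄ = (0.00+0.83)/2 = 0.415 → q = 12.6×0.35×0.415 = 1.830 m³/s
Panel 2-3: Δb = 2.2 m, d̄ = (0.70+0.90)/2 = 0.8, v̄ = (0.83+1.02)/2 = 0.925 → q = 2.2×0.8×0.925 = 1.628 m³/s
Panel 3-4: Δb = 3.9 m, d̄ = (0.90+0.51)/2 = 0.705, v̄ = (1.02+0.62)/2 = 0.82 → q = 3.9×0.705×0.82 = 2.255 m³/s
Panel 4-5: Δb = 1.8 m, d̄ = (0.51+0.00)/2 = 0.255, v̄ = (0.62+0.00)/2 = 0.31 → q = 1.8×0.255×0.31 = 0.1423 m³/s
Q = Σ q = 5.855 m³/s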